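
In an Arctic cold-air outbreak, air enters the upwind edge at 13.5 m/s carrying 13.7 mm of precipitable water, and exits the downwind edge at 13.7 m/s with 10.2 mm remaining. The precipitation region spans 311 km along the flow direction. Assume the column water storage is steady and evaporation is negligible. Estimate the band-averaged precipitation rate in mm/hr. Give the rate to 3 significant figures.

R ≈ 0.523 mm/hr

Column moisture flux per unit crosswind length is F = V × PW.
Inflow: F_in = 13.5 × 13.7 = 184.95 mm·m/s
Outflow: F_out = 13.7 × 10.2 = 139.74 mm·m/s
Steady-state rate R = (F_in − F_out)/L = (184.95 − 139.74) / 311000 m = 1.454e-04 mm/s.
R = 1.454e-04 × 3600 = 0.523 mm/hr.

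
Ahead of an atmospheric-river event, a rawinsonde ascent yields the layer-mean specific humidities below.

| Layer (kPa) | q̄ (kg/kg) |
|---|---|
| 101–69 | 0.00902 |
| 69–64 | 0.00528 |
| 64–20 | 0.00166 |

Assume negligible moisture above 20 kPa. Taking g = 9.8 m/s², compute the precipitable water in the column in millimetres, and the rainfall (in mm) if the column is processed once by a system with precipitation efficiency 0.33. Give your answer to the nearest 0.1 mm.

Precipitable water is the column-integrated vapour mass per unit area: PW = (1/g) Σ q̄ Δp, with q in kg/kg and Δp in Pa (1 kg/m² of water = 1 mm).
Layer 101–69 kPa: Δp = 320 hPa = 32000 Pa, q̄ = 0.00902 kg/kg → 0.00902 × 32000 / 9.8 = 29.45 mm
Layer 69–64 kPa: Δp = 50 hPa = 5000 Pa, q̄ = 0.00528 kg/kg → 0.00528 × 5000 / 9.8 = 2.69 mm
Layer 64–20 kPa: Δp = 440 hPa = 44000 Pa, q̄ = 0.00166 kg/kg → 0.00166 × 44000 / 9.8 = 7.45 mm
PW = 29.45 + 2.69 + 7.45 = 39.59 ≈ 39.6 mm.
Rainfall = ε × PW = 0.33 × 39.6 = 13.1 mm.

PW ≈ 39.6 mm; rainfall ≈ 13.1 mm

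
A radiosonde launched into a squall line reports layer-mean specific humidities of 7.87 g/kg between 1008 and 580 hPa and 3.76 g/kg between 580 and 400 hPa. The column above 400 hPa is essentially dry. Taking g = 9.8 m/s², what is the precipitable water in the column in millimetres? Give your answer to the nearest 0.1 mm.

Precipitable water is the column-integrated vapour mass per unit area: PW = (1/g) Σ q̄ Δp, with q in kg/kg and Δp in Pa (1 kg/m² of water = 1 mm).
Layer 1008–580 hPa: Δp = 428 hPa = 42800 Pa, q̄ = 0.00787 kg/kg → 0.00787 × 42800 / 9.8 = 34.37 mm
Layer 580–400 hPa: Δp = 180 hPa = 18000 Pa, q̄ = 0.00376 kg/kg → 0.00376 × 18000 / 9.8 = 6.91 mm
PW = 34.37 + 6.91 = 41.28 ≈ 41.3 mm.

PW ≈ 41.3 mm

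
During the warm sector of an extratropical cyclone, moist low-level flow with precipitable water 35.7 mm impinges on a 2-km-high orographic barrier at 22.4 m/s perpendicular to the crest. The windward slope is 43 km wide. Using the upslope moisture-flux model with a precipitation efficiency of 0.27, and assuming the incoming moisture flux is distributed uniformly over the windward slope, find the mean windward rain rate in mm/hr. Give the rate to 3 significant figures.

R ≈ 18.1 mm/hr

Incoming column moisture flux per unit ridge length: F = V × PW = 22.4 × 35.7 = 799.68 mm·m/s.
Spread over the 43 km slope with efficiency ε = 0.27: R = ε·F/W = 0.27 × 799.68 / 43000 m = 5.021e-03 mm/s.
R = 5.021e-03 × 3600 = 18.1 mm/hr.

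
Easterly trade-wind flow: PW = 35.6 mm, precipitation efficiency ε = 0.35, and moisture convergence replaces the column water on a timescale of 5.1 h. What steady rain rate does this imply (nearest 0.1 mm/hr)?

R ≈ 2.4 mm/hr

Each overturning extracts ε × PW = 0.35 × 35.6 = 12.46 mm.
Rate = ε·PW / τ = 12.46 / 5.1 h = 2.4 mm/hr.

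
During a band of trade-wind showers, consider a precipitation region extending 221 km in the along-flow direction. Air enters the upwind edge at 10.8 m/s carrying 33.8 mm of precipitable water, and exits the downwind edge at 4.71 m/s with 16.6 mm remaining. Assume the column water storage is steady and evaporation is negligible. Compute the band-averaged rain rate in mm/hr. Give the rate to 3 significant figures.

Column moisture flux per unit crosswind length is F = V × PW.
Inflow: F_in = 10.8 × 33.8 = 365.04 mm·m/s
Outflow: F_out = 4.71 × 16.6 = 78.186 mm·m/s
Steady-state rate R = (F_in − F_out)/L = (365.04 − 78.186) / 221000 m = 1.298e-03 mm/s.
R = 1.298e-03 × 3600 = 4.67 mm/hr.

R ≈ 4.67 mm/hr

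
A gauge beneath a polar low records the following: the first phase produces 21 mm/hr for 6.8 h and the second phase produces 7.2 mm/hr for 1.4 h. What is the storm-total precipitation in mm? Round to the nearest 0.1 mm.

total ≈ 152.9 mm

Total = Σ Rᵢ Δtᵢ = 21 × 6.8 + 7.2 × 1.4
      = 142.8 + 10.08 = 152.9 mm.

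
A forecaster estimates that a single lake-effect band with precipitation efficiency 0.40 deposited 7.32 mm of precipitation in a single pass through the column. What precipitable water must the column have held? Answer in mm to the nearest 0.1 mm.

PW = precipitation / ε = 7.32 / 0.40 = 18.3 mm.

PW ≈ 18.3 mm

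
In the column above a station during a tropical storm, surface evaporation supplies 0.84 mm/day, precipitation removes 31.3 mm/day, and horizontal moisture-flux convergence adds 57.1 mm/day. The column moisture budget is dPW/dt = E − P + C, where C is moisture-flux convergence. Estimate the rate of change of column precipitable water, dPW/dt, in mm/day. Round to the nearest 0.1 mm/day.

dPW/dt = E − P + C = 0.84 − 31.3 + (57.1) = 26.6 mm/day.

dPW/dt ≈ 26.6 mm/day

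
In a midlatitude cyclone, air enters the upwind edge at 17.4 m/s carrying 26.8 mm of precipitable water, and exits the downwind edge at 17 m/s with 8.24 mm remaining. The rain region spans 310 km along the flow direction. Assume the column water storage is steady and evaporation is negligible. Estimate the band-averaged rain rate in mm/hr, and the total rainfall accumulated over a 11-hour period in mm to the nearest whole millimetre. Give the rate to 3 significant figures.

Column moisture flux per unit crosswind length is F = V × PW.
Inflow: F_in = 17.4 × 26.8 = 466.32 mm·m/s
Outflow: F_out = 17 × 8.24 = 140.08 mm·m/s
Steady-state rate R = (F_in − F_out)/L = (466.32 − 140.08) / 310000 m = 1.052e-03 mm/s.
R = 1.052e-03 × 3600 = 3.79 mm/hr.
Over 11 h: total = 3.79 × 11 = 41.69 ≈ 42 mm.

R ≈ 3.79 mm/hr; total ≈ 42 mm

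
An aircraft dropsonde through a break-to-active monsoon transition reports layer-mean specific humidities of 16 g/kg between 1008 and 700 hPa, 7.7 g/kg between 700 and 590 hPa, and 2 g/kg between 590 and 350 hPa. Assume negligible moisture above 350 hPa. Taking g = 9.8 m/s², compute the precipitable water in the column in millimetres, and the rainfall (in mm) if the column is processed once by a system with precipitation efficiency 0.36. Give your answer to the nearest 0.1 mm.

Precipitable water is the column-integrated vapour mass per unit area: PW = (1/g) Σ q̄ Δp, with q in kg/kg and Δp in Pa (1 kg/m² of water = 1 mm).
Layer 1008–700 hPa: Δp = 308 hPa = 30800 Pa, q̄ = 0.016 kg/kg → 0.016 × 30800 / 9.8 = 50.29 mm
Layer 700–590 hPa: Δp = 110 hPa = 11000 Pa, q̄ = 0.0077 kg/kg → 0.0077 × 11000 / 9.8 = 8.64 mm
Layer 590–350 hPa: Δp = 240 hPa = 24000 Pa, q̄ = 0.002 kg/kg → 0.002 × 24000 / 9.8 = 4.90 mm
PW = 50.29 + 8.64 + 4.90 = 63.83 ≈ 63.8 mm.
Rainfall = ε × PW = 0.36 × 63.8 = 23.0 mm.

PW ≈ 63.8 mm; rainfall ≈ 23.0 mm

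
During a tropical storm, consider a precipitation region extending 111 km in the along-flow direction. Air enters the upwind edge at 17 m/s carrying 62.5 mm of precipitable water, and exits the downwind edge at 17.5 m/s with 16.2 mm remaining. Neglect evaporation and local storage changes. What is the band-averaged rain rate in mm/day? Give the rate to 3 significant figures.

Column moisture flux per unit crosswind length is F = V × PW.
Inflow: F_in = 17 × 62.5 = 1062.5 mm·m/s
Outflow: F_out = 17.5 × 16.2 = 283.5 mm·m/s
Steady-state rate R = (F_in − F_out)/L = (1062.5 − 283.5) / 111000 m = 7.018e-03 mm/s.
R = 7.018e-03 × 3600 × 24 = 606 mm/day.

R ≈ 606 mm/day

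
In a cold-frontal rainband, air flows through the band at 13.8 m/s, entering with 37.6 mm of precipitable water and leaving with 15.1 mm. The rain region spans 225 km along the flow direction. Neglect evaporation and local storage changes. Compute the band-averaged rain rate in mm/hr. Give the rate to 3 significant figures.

R ≈ 4.97 mm/hr

Column moisture flux per unit crosswind length is F = V × PW.
Inflow: F_in = 13.8 × 37.6 = 518.88 mm·m/s
Outflow: F_out = 13.8 × 15.1 = 208.38 mm·m/s
Steady-state rate R = (F_in − F_out)/L = (518.88 − 208.38) / 225000 m = 1.380e-03 mm/s.
R = 1.380e-03 × 3600 = 4.97 mm/hr.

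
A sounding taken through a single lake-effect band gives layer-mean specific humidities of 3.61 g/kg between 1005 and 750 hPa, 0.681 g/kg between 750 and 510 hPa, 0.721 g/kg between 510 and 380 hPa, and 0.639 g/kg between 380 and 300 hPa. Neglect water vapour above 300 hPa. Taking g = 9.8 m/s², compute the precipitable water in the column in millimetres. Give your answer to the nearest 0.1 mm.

Precipitable water is the column-integrated vapour mass per unit area: PW = (1/g) Σ q̄ Δp, with q in kg/kg and Δp in Pa (1 kg/m² of water = 1 mm).
Layer 1005–750 hPa: Δp = 255 hPa = 25500 Pa, q̄ = 0.00361 kg/kg → 0.00361 × 25500 / 9.8 = 9.39 mm
Layer 750–510 hPa: Δp = 240 hPa = 24000 Pa, q̄ = 0.000681 kg/kg → 0.000681 × 24000 / 9.8 = 1.67 mm
Layer 510–380 hPa: Δp = 130 hPa = 13000 Pa, q̄ = 0.000721 kg/kg → 0.000721 × 13000 / 9.8 = 0.96 mm
Layer 380–300 hPa: Δp = 80 hPa = 8000 Pa, q̄ = 0.000639 kg/kg → 0.000639 × 8000 / 9.8 = 0.52 mm
PW = 9.39 + 1.67 + 0.96 + 0.52 = 12.54 ≈ 12.5 mm.

PW ≈ 12.5 mm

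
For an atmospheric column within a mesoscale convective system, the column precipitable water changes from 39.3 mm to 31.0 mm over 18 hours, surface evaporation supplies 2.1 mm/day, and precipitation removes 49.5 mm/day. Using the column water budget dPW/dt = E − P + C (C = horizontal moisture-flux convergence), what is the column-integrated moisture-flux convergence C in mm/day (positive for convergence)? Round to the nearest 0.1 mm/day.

dPW/dt = (31.0 − 39.3) mm / (18/24 day) = -11.067 mm/day.
C = dPW/dt − E + P = (-11.067) − 2.1 + 49.5 = 36.3 mm/day.

C ≈ 36.3 mm/day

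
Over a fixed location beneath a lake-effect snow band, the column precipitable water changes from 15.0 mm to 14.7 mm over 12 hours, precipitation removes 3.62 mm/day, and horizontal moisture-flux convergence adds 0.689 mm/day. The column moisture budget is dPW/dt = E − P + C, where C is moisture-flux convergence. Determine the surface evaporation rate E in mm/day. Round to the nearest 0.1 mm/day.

dPW/dt = (14.7 − 15.0) mm / (12/24 day) = -0.600 mm/day.
E = dPW/dt + P − C = (-0.600) + 3.62 − (0.689) = 2.3 mm/day.

E ≈ 2.3 mm/day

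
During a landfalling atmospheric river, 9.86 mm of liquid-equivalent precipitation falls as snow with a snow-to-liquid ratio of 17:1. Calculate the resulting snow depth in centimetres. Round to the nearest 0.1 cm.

snow depth ≈ 16.8 cm

Snow depth = liquid × ratio = 9.86 mm × 17 = 167.62 mm = 16.8 cm.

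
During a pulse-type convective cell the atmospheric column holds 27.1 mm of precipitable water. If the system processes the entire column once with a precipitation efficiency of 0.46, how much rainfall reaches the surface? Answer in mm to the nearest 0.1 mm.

rainfall ≈ 12.5 mm

Rainfall = ε × PW = 0.46 × 27.1 = 12.5 mm.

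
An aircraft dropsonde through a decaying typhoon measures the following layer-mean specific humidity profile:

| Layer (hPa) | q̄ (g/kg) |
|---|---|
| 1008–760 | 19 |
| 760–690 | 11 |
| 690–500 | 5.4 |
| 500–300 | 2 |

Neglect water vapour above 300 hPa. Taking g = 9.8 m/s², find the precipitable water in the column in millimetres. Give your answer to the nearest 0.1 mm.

PW ≈ 70.5 mm

Precipitable water is the column-integrated vapour mass per unit area: PW = (1/g) Σ q̄ Δp, with q in kg/kg and Δp in Pa (1 kg/m² of water = 1 mm).
Layer 1008–760 hPa: Δp = 248 hPa = 24800 Pa, q̄ = 0.019 kg/kg → 0.019 × 24800 / 9.8 = 48.08 mm
Layer 760–690 hPa: Δp = 70 hPa = 7000 Pa, q̄ = 0.011 kg/kg → 0.011 × 7000 / 9.8 = 7.86 mm
Layer 690–500 hPa: Δp = 190 hPa = 19000 Pa, q̄ = 0.0054 kg/kg → 0.0054 × 19000 / 9.8 = 10.47 mm
Layer 500–300 hPa: Δp = 200 hPa = 20000 Pa, q̄ = 0.002 kg/kg → 0.002 × 20000 / 9.8 = 4.08 mm
PW = 48.08 + 7.86 + 10.47 + 4.08 = 70.49 ≈ 70.5 mm.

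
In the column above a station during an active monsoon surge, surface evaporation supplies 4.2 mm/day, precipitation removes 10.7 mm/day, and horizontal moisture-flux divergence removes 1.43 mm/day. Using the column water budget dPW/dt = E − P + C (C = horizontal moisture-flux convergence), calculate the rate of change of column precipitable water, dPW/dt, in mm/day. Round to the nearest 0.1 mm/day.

dPW/dt = E − P + C = 4.2 − 10.7 + (-1.43) = -7.9 mm/day.

dPW/dt ≈ -7.9 mm/day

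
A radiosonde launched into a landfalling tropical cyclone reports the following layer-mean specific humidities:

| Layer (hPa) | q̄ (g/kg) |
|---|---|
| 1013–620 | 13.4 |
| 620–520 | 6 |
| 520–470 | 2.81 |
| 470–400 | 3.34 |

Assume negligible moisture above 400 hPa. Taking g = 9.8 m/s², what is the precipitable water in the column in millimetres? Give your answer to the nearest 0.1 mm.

PW ≈ 63.7 mm

Precipitable water is the column-integrated vapour mass per unit area: PW = (1/g) Σ q̄ Δp, with q in kg/kg and Δp in Pa (1 kg/m² of water = 1 mm).
Layer 1013–620 hPa: Δp = 393 hPa = 39300 Pa, q̄ = 0.0134 kg/kg → 0.0134 × 39300 / 9.8 = 53.74 mm
Layer 620–520 hPa: Δp = 100 hPa = 10000 Pa, q̄ = 0.006 kg/kg → 0.006 × 10000 / 9.8 = 6.12 mm
Layer 520–470 hPa: Δp = 50 hPa = 5000 Pa, q̄ = 0.00281 kg/kg → 0.00281 × 5000 / 9.8 = 1.43 mm
Layer 470–400 hPa: Δp = 70 hPa = 7000 Pa, q̄ = 0.00334 kg/kg → 0.00334 × 7000 / 9.8 = 2.39 mm
PW = 53.74 + 6.12 + 1.43 + 2.39 = 63.68 ≈ 63.7 mm.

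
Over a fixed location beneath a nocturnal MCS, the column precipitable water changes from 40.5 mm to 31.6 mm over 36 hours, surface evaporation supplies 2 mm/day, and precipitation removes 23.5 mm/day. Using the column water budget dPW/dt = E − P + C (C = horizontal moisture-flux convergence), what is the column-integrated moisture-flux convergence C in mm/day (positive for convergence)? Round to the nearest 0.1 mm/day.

C ≈ 15.6 mm/day

dPW/dt = (31.6 − 40.5) mm / (36/24 day) = -5.933 mm/day.
C = dPW/dt − E + P = (-5.933) − 2 + 23.5 = 15.6 mm/day.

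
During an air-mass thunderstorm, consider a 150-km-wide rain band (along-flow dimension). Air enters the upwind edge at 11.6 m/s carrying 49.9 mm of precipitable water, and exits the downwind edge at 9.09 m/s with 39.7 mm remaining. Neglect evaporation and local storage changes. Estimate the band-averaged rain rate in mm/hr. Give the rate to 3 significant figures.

Column moisture flux per unit crosswind length is F = V × PW.
Inflow: F_in = 11.6 × 49.9 = 578.84 mm·m/s
Outflow: F_out = 9.09 × 39.7 = 360.873 mm·m/s
Steady-state rate R = (F_in − F_out)/L = (578.84 − 360.873) / 150000 m = 1.453e-03 mm/s.
R = 1.453e-03 × 3600 = 5.23 mm/hr.

R ≈ 5.23 mm/hr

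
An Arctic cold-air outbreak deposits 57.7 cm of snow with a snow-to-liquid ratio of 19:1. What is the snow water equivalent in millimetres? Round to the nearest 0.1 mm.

SWE ≈ 30.4 mm

SWE = snow depth / ratio = 57.7 cm / 19 = 3.037 cm = 30.4 mm.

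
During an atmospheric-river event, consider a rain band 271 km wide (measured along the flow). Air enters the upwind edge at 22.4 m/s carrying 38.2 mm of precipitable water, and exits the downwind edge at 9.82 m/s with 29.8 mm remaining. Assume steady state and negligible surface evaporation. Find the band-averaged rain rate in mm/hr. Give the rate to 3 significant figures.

Column moisture flux per unit crosswind length is F = V × PW.
Inflow: F_in = 22.4 × 38.2 = 855.68 mm·m/s
Outflow: F_out = 9.82 × 29.8 = 292.636 mm·m/s
Steady-state rate R = (F_in − F_out)/L = (855.68 − 292.636) / 271000 m = 2.078e-03 mm/s.
R = 2.078e-03 × 3600 = 7.48 mm/hr.

R ≈ 7.48 mm/hr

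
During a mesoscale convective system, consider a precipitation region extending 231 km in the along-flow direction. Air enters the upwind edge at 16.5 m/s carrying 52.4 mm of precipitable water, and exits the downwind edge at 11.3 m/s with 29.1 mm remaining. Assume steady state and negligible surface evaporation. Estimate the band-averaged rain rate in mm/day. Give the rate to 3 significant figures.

R ≈ 200 mm/day

Column moisture flux per unit crosswind length is F = V × PW.
Inflow: F_in = 16.5 × 52.4 = 864.6 mm·m/s
Outflow: F_out = 11.3 × 29.1 = 328.83 mm·m/s
Steady-state rate R = (F_in − F_out)/L = (864.6 − 328.83) / 231000 m = 2.319e-03 mm/s.
R = 2.319e-03 × 3600 × 24 = 200 mm/day.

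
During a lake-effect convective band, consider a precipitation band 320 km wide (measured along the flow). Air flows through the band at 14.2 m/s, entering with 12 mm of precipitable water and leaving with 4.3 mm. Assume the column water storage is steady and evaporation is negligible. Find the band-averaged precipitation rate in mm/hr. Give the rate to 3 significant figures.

Column moisture flux per unit crosswind length is F = V × PW.
Inflow: F_in = 14.2 × 12 = 170.4 mm·m/s
Outflow: F_out = 14.2 × 4.3 = 61.06 mm·m/s
Steady-state rate R = (F_in − F_out)/L = (170.4 − 61.06) / 320000 m = 3.417e-04 mm/s.
R = 3.417e-04 × 3600 = 1.23 mm/hr.

R ≈ 1.23 mm/hr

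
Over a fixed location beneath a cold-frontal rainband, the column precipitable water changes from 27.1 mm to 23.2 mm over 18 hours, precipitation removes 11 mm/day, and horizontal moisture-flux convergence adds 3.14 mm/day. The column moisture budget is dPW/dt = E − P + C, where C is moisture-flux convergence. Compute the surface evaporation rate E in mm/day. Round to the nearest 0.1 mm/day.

E ≈ 2.7 mm/day

dPW/dt = (23.2 − 27.1) mm / (18/24 day) = -5.200 mm/day.
E = dPW/dt + P − C = (-5.200) + 11 − (3.14) = 2.7 mm/day.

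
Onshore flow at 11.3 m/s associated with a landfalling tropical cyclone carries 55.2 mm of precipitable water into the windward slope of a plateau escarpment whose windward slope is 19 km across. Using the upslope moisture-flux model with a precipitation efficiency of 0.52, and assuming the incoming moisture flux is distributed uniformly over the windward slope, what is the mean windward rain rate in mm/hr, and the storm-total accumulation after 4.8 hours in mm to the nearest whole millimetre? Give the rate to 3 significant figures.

R ≈ 61.5 mm/hr; total ≈ 295 mm

Incoming column moisture flux per unit ridge length: F = V × PW = 11.3 × 55.2 = 623.76 mm·m/s.
Spread over the 19 km slope with efficiency ε = 0.52: R = ε·F/W = 0.52 × 623.76 / 19000 m = 1.707e-02 mm/s.
R = 1.707e-02 × 3600 = 61.5 mm/hr.
Over 4.8 h: total = 61.5 × 4.8 = 295.2 ≈ 295 mm.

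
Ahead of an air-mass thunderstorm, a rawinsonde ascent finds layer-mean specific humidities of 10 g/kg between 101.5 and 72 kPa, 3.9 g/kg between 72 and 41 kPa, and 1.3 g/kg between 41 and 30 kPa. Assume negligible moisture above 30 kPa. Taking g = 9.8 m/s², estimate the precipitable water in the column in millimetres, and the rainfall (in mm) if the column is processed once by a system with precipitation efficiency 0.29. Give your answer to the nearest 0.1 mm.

Precipitable water is the column-integrated vapour mass per unit area: PW = (1/g) Σ q̄ Δp, with q in kg/kg and Δp in Pa (1 kg/m² of water = 1 mm).
Layer 101.5–72 kPa: Δp = 295 hPa = 29500 Pa, q̄ = 0.01 kg/kg → 0.01 × 29500 / 9.8 = 30.10 mm
Layer 72–41 kPa: Δp = 310 hPa = 31000 Pa, q̄ = 0.0039 kg/kg → 0.0039 × 31000 / 9.8 = 12.34 mm
Layer 41–30 kPa: Δp = 110 hPa = 11000 Pa, q̄ = 0.0013 kg/kg → 0.0013 × 11000 / 9.8 = 1.46 mm
PW = 30.10 + 12.34 + 1.46 = 43.90 ≈ 43.9 mm.
Rainfall = ε × PW = 0.29 × 43.9 = 12.7 mm.

PW ≈ 43.9 mm; rainfall ≈ 12.7 mm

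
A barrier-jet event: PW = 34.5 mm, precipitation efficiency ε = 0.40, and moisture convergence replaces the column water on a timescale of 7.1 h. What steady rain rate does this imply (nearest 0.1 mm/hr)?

R ≈ 1.9 mm/hr

Each overturning extracts ε × PW = 0.40 × 34.5 = 13.8 mm.
Rate = ε·PW / τ = 13.8 / 7.1 h = 1.9 mm/hr.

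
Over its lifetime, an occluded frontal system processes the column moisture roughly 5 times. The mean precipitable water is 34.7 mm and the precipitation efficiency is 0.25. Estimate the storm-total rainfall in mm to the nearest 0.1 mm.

Each cycle deposits ε × PW = 0.25 × 34.7 = 8.675 mm.
Over 5 cycles: 5 × 8.675 = 43.4 mm.

rainfall ≈ 43.4 mm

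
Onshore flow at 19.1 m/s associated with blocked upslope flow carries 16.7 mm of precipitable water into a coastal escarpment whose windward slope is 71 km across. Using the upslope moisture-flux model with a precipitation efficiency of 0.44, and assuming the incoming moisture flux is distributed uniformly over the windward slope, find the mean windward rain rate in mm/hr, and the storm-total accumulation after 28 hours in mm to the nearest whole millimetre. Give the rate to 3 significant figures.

R ≈ 7.12 mm/hr; total ≈ 199 mm

Incoming column moisture flux per unit ridge length: F = V × PW = 19.1 × 16.7 = 318.97 mm·m/s.
Spread over the 71 km slope with efficiency ε = 0.44: R = ε·F/W = 0.44 × 318.97 / 71000 m = 1.977e-03 mm/s.
R = 1.977e-03 × 3600 = 7.12 mm/hr.
Over 28 h: total = 7.12 × 28 = 199.36 ≈ 199 mm.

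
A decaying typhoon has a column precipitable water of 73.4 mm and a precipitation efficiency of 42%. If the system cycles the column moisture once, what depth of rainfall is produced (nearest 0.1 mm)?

rainfall ≈ 30.8 mm

Rainfall = ε × PW = 0.42 × 73.4 = 30.8 mm.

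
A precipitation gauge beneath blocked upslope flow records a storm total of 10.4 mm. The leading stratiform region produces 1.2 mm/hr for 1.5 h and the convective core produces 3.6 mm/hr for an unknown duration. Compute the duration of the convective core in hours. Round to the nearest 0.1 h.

Known phases: 1.2 × 1.5 = 1.8 mm.
Remaining depth = 10.4 − 1.8 = 8.6 mm.
Duration = 8.6 / 3.6 = 2.4 h.

duration ≈ 2.4 h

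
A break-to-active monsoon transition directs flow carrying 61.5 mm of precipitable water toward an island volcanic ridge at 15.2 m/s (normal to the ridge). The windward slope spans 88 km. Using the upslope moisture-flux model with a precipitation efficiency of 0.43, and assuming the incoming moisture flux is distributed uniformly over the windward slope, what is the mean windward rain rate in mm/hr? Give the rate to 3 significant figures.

Incoming column moisture flux per unit ridge length: F = V × PW = 15.2 × 61.5 = 934.8 mm·m/s.
Spread over the 88 km slope with efficiency ε = 0.43: R = ε·F/W = 0.43 × 934.8 / 88000 m = 4.568e-03 mm/s.
R = 4.568e-03 × 3600 = 16.4 mm/hr.

R ≈ 16.4 mm/hr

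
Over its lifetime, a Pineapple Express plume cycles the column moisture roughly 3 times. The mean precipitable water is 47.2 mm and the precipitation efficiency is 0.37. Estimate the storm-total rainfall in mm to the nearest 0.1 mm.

rainfall ≈ 52.4 mm

Each cycle deposits ε × PW = 0.37 × 47.2 = 17.464 mm.
Over 3 cycles: 3 × 17.464 = 52.4 mm.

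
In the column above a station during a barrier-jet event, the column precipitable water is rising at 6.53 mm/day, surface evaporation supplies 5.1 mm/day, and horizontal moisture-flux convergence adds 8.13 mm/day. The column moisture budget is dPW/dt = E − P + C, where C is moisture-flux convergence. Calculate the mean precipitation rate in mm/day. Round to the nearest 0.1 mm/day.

dPW/dt = +6.53 mm/day.
P = E + C − dPW/dt = 5.1 + (8.13) − (+6.53) = 6.7 mm/day.

P ≈ 6.7 mm/day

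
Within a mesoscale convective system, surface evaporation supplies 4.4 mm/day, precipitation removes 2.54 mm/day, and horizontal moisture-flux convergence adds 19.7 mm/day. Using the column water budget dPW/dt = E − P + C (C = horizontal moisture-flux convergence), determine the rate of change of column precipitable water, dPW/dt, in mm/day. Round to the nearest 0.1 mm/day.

dPW/dt ≈ 21.6 mm/day

dPW/dt = E − P + C = 4.4 − 2.54 + (19.7) = 21.6 mm/day.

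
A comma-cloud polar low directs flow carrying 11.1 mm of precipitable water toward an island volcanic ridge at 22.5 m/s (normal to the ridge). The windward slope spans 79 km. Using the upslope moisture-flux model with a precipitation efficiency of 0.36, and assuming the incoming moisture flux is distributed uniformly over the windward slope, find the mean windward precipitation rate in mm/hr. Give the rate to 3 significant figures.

R ≈ 4.10 mm/hr

Incoming column moisture flux per unit ridge length: F = V × PW = 22.5 × 11.1 = 249.75 mm·m/s.
Spread over the 79 km slope with efficiency ε = 0.36: R = ε·F/W = 0.36 × 249.75 / 79000 m = 1.138e-03 mm/s.
R = 1.138e-03 × 3600 = 4.10 mm/hr.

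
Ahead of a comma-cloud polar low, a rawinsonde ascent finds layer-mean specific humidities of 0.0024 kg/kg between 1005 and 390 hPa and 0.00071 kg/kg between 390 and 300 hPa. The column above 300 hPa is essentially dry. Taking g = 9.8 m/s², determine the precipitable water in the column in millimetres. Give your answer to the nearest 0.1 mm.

PW ≈ 15.7 mm

Precipitable water is the column-integrated vapour mass per unit area: PW = (1/g) Σ q̄ Δp, with q in kg/kg and Δp in Pa (1 kg/m² of water = 1 mm).
Layer 1005–390 hPa: Δp = 615 hPa = 61500 Pa, q̄ = 0.0024 kg/kg → 0.0024 × 61500 / 9.8 = 15.06 mm
Layer 390–300 hPa: Δp = 90 hPa = 9000 Pa, q̄ = 0.00071 kg/kg → 0.00071 × 9000 / 9.8 = 0.65 mm
PW = 15.06 + 0.65 = 15.71 ≈ 15.7 mm.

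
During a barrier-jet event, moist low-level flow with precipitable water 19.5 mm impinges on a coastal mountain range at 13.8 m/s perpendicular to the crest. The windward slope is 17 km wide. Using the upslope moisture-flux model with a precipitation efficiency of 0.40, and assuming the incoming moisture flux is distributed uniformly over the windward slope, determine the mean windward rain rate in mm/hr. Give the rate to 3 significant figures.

R ≈ 22.8 mm/hr

Incoming column moisture flux per unit ridge length: F = V × PW = 13.8 × 19.5 = 269.1 mm·m/s.
Spread over the 17 km slope with efficiency ε = 0.40: R = ε·F/W = 0.40 × 269.1 / 17000 m = 6.332e-03 mm/s.
R = 6.332e-03 × 3600 = 22.8 mm/hr.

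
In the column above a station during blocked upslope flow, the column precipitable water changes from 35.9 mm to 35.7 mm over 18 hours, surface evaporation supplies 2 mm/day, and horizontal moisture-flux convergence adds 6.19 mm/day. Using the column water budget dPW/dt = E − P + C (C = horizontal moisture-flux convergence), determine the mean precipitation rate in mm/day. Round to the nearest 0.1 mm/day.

P ≈ 8.5 mm/day

dPW/dt = (35.7 − 35.9) mm / (18/24 day) = -0.267 mm/day.
P = E + C − dPW/dt = 2 + (6.19) − (-0.267) = 8.5 mm/day.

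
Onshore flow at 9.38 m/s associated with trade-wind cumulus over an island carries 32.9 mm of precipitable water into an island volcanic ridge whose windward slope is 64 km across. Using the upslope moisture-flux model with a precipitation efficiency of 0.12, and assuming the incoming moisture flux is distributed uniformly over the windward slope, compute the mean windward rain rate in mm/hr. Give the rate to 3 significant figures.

R ≈ 2.08 mm/hr

Incoming column moisture flux per unit ridge length: F = V × PW = 9.38 × 32.9 = 308.602 mm·m/s.
Spread over the 64 km slope with efficiency ε = 0.12: R = ε·F/W = 0.12 × 308.602 / 64000 m = 5.786e-04 mm/s.
R = 5.786e-04 × 3600 = 2.08 mm/hr.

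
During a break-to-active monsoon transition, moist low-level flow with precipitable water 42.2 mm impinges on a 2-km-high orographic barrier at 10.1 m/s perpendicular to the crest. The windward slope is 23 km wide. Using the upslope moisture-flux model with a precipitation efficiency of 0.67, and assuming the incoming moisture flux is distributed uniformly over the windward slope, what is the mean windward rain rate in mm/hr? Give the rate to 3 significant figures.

Incoming column moisture flux per unit ridge length: F = V × PW = 10.1 × 42.2 = 426.22 mm·m/s.
Spread over the 23 km slope with efficiency ε = 0.67: R = ε·F/W = 0.67 × 426.22 / 23000 m = 1.242e-02 mm/s.
R = 1.242e-02 × 3600 = 44.7 mm/hr.

R ≈ 44.7 mm/hr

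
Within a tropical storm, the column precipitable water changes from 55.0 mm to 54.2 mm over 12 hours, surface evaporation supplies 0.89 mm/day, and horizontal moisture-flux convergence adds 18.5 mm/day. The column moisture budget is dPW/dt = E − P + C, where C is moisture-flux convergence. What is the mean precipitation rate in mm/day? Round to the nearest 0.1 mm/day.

dPW/dt = (54.2 − 55.0) mm / (12/24 day) = -1.600 mm/day.
P = E + C − dPW/dt = 0.89 + (18.5) − (-1.600) = 21.0 mm/day.

P ≈ 21.0 mm/day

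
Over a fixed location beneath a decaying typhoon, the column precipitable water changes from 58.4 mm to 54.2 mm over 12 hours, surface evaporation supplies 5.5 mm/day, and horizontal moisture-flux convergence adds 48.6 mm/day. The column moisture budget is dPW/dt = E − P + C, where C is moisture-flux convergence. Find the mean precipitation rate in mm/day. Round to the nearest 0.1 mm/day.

P ≈ 62.5 mm/day

dPW/dt = (54.2 − 58.4) mm / (12/24 day) = -8.400 mm/day.
P = E + C − dPW/dt = 5.5 + (48.6) − (-8.400) = 62.5 mm/day.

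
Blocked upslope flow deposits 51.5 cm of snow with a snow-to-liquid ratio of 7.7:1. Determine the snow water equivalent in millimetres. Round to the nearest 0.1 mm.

SWE ≈ 66.9 mm

SWE = snow depth / ratio = 51.5 cm / 7.7 = 6.688 cm = 66.9 mm.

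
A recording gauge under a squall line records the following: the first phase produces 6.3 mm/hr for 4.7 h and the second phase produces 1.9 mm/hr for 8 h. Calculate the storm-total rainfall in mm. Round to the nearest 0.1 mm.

Total = Σ Rᵢ Δtᵢ = 6.3 × 4.7 + 1.9 × 8
      = 29.61 + 15.2 = 44.8 mm.

total ≈ 44.8 mm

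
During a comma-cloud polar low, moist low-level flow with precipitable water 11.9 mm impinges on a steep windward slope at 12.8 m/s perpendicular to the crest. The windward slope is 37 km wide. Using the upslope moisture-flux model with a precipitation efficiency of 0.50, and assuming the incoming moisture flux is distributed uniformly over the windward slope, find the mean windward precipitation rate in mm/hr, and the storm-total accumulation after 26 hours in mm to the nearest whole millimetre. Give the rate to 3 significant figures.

R ≈ 7.41 mm/hr; total ≈ 193 mm

Incoming column moisture flux per unit ridge length: F = V × PW = 12.8 × 11.9 = 152.32 mm·m/s.
Spread over the 37 km slope with efficiency ε = 0.50: R = ε·F/W = 0.50 × 152.32 / 37000 m = 2.058e-03 mm/s.
R = 2.058e-03 × 3600 = 7.41 mm/hr.
Over 26 h: total = 7.41 × 26 = 192.66 ≈ 193 mm.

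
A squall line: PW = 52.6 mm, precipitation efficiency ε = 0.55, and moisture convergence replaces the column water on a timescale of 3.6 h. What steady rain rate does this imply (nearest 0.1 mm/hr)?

R ≈ 8.0 mm/hr

Each overturning extracts ε × PW = 0.55 × 52.6 = 28.93 mm.
Rate = ε·PW / τ = 28.93 / 3.6 h = 8.0 mm/hr.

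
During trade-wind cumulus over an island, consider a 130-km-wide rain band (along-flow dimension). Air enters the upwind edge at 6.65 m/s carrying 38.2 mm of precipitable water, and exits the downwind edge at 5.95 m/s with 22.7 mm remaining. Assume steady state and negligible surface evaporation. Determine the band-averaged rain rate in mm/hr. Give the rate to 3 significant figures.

Column moisture flux per unit crosswind length is F = V × PW.
Inflow: F_in = 6.65 × 38.2 = 254.03 mm·m/s
Outflow: F_out = 5.95 × 22.7 = 135.065 mm·m/s
Steady-state rate R = (F_in − F_out)/L = (254.03 − 135.065) / 130000 m = 9.151e-04 mm/s.
R = 9.151e-04 × 3600 = 3.29 mm/hr.

R ≈ 3.29 mm/hr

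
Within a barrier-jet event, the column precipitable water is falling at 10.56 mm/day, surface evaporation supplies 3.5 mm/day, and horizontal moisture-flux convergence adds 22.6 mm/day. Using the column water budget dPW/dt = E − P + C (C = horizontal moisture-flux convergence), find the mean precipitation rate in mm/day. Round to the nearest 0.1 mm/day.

dPW/dt = -10.56 mm/day.
P = E + C − dPW/dt = 3.5 + (22.6) − (-10.56) = 36.7 mm/day.

P ≈ 36.7 mm/day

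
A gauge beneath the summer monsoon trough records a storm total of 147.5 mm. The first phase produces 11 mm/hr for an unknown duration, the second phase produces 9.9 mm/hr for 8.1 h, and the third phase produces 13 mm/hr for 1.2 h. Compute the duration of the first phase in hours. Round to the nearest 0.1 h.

Known phases: 9.9 × 8.1 + 13 × 1.2 = 80.19 + 15.6 = 95.79 mm.
Remaining depth = 147.5 − 95.79 = 51.71 mm.
Duration = 51.71 / 11 = 4.7 h.

duration ≈ 4.7 h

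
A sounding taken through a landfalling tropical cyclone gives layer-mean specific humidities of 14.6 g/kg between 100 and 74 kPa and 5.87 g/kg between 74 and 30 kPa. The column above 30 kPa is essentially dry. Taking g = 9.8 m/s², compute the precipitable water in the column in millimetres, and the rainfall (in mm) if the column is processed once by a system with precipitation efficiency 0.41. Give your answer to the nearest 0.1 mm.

PW ≈ 65.1 mm; rainfall ≈ 26.7 mm

Precipitable water is the column-integrated vapour mass per unit area: PW = (1/g) Σ q̄ Δp, with q in kg/kg and Δp in Pa (1 kg/m² of water = 1 mm).
Layer 100–74 kPa: Δp = 260 hPa = 26000 Pa, q̄ = 0.0146 kg/kg → 0.0146 × 26000 / 9.8 = 38.73 mm
Layer 74–30 kPa: Δp = 440 hPa = 44000 Pa, q̄ = 0.00587 kg/kg → 0.00587 × 44000 / 9.8 = 26.36 mm
PW = 38.73 + 26.36 = 65.09 ≈ 65.1 mm.
Rainfall = ε × PW = 0.41 × 65.1 = 26.7 mm.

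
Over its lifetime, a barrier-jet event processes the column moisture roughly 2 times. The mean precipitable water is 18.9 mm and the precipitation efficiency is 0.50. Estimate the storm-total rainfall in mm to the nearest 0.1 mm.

rainfall ≈ 18.9 mm

Each cycle deposits ε × PW = 0.50 × 18.9 = 9.45 mm.
Over 2 cycles: 2 × 9.45 = 18.9 mm.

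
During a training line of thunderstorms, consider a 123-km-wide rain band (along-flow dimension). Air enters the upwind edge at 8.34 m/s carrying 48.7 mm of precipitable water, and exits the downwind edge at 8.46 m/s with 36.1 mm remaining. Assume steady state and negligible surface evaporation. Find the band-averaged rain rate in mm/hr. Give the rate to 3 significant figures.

R ≈ 2.95 mm/hr

Column moisture flux per unit crosswind length is F = V × PW.
Inflow: F_in = 8.34 × 48.7 = 406.158 mm·m/s
Outflow: F_out = 8.46 × 36.1 = 305.406 mm·m/s
Steady-state rate R = (F_in − F_out)/L = (406.158 − 305.406) / 123000 m = 8.191e-04 mm/s.
R = 8.191e-04 × 3600 = 2.95 mm/hr.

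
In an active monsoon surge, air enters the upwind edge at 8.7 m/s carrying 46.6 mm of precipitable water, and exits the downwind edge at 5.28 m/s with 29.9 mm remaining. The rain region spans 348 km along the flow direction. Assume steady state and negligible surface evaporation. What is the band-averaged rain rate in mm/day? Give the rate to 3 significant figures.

R ≈ 61.5 mm/day

Column moisture flux per unit crosswind length is F = V × PW.
Inflow: F_in = 8.7 × 46.6 = 405.42 mm·m/s
Outflow: F_out = 5.28 × 29.9 = 157.872 mm·m/s
Steady-state rate R = (F_in − F_out)/L = (405.42 − 157.872) / 348000 m = 7.113e-04 mm/s.
R = 7.113e-04 × 3600 × 24 = 61.5 mm/day.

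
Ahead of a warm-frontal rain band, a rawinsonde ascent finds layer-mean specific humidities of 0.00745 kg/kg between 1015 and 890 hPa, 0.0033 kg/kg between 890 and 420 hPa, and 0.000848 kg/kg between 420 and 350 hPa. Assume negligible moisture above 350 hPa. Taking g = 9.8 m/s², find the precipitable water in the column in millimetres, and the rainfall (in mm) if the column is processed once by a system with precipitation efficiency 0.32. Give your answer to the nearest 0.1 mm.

PW ≈ 25.9 mm; rainfall ≈ 8.3 mm

Precipitable water is the column-integrated vapour mass per unit area: PW = (1/g) Σ q̄ Δp, with q in kg/kg and Δp in Pa (1 kg/m² of water = 1 mm).
Layer 1015–890 hPa: Δp = 125 hPa = 12500 Pa, q̄ = 0.00745 kg/kg → 0.00745 × 12500 / 9.8 = 9.50 mm
Layer 890–420 hPa: Δp = 470 hPa = 47000 Pa, q̄ = 0.0033 kg/kg → 0.0033 × 47000 / 9.8 = 15.83 mm
Layer 420–350 hPa: Δp = 70 hPa = 7000 Pa, q̄ = 0.000848 kg/kg → 0.000848 × 7000 / 9.8 = 0.61 mm
PW = 9.50 + 15.83 + 0.61 = 25.94 ≈ 25.9 mm.
Rainfall = ε × PW = 0.32 × 25.9 = 8.3 mm.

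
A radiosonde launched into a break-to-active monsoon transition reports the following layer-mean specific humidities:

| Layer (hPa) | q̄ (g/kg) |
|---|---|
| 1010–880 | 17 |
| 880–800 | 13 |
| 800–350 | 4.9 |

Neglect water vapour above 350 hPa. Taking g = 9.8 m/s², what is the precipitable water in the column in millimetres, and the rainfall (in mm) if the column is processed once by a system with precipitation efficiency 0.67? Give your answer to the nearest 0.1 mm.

PW ≈ 55.7 mm; rainfall ≈ 37.3 mm

Precipitable water is the column-integrated vapour mass per unit area: PW = (1/g) Σ q̄ Δp, with q in kg/kg and Δp in Pa (1 kg/m² of water = 1 mm).
Layer 1010–880 hPa: Δp = 130 hPa = 13000 Pa, q̄ = 0.017 kg/kg → 0.017 × 13000 / 9.8 = 22.55 mm
Layer 880–800 hPa: Δp = 80 hPa = 8000 Pa, q̄ = 0.013 kg/kg → 0.013 × 8000 / 9.8 = 10.61 mm
Layer 800–350 hPa: Δp = 450 hPa = 45000 Pa, q̄ = 0.0049 kg/kg → 0.0049 × 45000 / 9.8 = 22.50 mm
PW = 22.55 + 10.61 + 22.50 = 55.66 ≈ 55.7 mm.
Rainfall = ε × PW = 0.67 × 55.7 = 37.3 mm.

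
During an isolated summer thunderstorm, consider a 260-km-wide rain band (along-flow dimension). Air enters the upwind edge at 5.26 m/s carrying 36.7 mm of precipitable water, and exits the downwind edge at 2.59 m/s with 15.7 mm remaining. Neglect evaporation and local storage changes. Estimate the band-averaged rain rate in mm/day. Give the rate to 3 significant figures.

R ≈ 50.6 mm/day

Column moisture flux per unit crosswind length is F = V × PW.
Inflow: F_in = 5.26 × 36.7 = 193.042 mm·m/s
Outflow: F_out = 2.59 × 15.7 = 40.663 mm·m/s
Steady-state rate R = (F_in − F_out)/L = (193.042 − 40.663) / 260000 m = 5.861e-04 mm/s.
R = 5.861e-04 × 3600 × 24 = 50.6 mm/day.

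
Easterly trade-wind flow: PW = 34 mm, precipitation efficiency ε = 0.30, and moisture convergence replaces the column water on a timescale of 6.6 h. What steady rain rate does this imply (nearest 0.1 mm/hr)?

Each overturning extracts ε × PW = 0.30 × 34 = 10.2 mm.
Rate = ε·PW / τ = 10.2 / 6.6 h = 1.5 mm/hr.

R ≈ 1.5 mm/hr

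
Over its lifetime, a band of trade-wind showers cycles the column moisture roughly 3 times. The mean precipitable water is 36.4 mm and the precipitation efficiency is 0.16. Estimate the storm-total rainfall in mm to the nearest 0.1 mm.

Each cycle deposits ε × PW = 0.16 × 36.4 = 5.824 mm.
Over 3 cycles: 3 × 5.824 = 17.5 mm.

rainfall ≈ 17.5 mm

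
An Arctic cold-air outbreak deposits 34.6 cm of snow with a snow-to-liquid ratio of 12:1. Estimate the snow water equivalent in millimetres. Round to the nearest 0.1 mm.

SWE = snow depth / ratio = 34.6 cm / 12 = 2.883 cm = 28.8 mm.

SWE ≈ 28.8 mm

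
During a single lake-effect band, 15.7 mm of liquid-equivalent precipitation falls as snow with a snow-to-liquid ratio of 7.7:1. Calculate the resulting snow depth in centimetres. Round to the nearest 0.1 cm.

snow depth ≈ 12.1 cm

Snow depth = liquid × ratio = 15.7 mm × 7.7 = 120.89 mm = 12.1 cm.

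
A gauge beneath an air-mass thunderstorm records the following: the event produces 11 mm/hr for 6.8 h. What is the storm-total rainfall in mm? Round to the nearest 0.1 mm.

Total = Σ Rᵢ Δtᵢ = 11 × 6.8
      = 74.8 = 74.8 mm.

total ≈ 74.8 mm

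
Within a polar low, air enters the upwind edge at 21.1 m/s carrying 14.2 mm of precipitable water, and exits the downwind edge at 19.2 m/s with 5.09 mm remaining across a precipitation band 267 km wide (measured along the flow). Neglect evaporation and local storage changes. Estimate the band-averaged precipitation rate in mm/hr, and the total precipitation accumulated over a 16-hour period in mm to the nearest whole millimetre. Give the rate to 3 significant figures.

Column moisture flux per unit crosswind length is F = V × PW.
Inflow: F_in = 21.1 × 14.2 = 299.62 mm·m/s
Outflow: F_out = 19.2 × 5.09 = 97.728 mm·m/s
Steady-state rate R = (F_in − F_out)/L = (299.62 − 97.728) / 267000 m = 7.561e-04 mm/s.
R = 7.561e-04 × 3600 = 2.72 mm/hr.
Over 16 h: total = 2.72 × 16 = 43.52 ≈ 44 mm.

R ≈ 2.72 mm/hr; total ≈ 44 mm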